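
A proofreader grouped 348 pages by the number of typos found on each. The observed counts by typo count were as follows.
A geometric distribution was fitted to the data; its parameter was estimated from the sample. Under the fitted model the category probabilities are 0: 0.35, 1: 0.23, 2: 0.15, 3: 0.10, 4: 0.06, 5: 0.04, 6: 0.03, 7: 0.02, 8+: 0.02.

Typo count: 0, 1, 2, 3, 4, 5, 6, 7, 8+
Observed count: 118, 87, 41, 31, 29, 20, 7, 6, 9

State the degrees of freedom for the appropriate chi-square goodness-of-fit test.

7

There are k = 9 categories and 1 parameter estimated from the data, so df = 9 − 1 − 1 = 7.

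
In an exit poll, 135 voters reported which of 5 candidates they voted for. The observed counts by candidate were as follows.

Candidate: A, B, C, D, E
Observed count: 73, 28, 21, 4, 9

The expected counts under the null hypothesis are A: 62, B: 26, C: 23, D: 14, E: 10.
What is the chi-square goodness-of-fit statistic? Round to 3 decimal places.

9.522

χ² = (73−62)²/62 + (28−26)²/26 + (21−23)²/23 + (4−14)²/14 + (9−10)²/10
   = 1.9516 + 0.1538 + 0.1739 + 7.1429 + 0.1000
Sum = 9.522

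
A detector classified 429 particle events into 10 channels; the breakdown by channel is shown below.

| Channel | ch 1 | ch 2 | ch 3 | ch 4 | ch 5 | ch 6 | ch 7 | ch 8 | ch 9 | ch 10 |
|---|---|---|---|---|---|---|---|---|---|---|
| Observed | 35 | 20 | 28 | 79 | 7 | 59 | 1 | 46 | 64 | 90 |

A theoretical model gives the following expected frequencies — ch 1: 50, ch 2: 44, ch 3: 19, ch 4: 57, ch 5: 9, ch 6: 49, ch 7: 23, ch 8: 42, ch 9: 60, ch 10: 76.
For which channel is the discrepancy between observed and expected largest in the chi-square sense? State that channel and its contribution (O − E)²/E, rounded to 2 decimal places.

ch 7, 21.04

χ² = (35−50)²/50 + (20−44)²/44 + (28−19)²/19 + (79−57)²/57 + (7−9)²/9 + (59−49)²/49 + (1−23)²/23 + (46−42)²/42 + (64−60)²/60 + (90−76)²/76
   = 4.500 + 13.091 + 4.263 + 8.491 + 0.444 + 2.041 + 21.043 + 0.381 + 0.267 + 2.579
The largest term is for ch 7: 21.04.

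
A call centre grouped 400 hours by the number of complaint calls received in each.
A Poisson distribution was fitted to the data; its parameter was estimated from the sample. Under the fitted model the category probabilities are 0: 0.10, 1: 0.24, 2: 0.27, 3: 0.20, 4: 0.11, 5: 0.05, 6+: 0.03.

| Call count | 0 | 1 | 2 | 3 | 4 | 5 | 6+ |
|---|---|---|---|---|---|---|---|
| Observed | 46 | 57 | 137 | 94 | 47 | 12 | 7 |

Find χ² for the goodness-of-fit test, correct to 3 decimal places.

Expected counts E_i = n·p_i: 400×0.10 = 40, 400×0.24 = 96, 400×0.27 = 108, 400×0.20 = 80, 400×0.11 = 44, 400×0.05 = 20, 400×0.03 = 12.
χ² = (46−40)²/40 + (57−96)²/96 + (137−108)²/108 + (94−80)²/80 + (47−44)²/44 + (12−20)²/20 + (7−12)²/12
   = 0.9000 + 15.8438 + 7.7870 + 2.4500 + 0.2045 + 3.2000 + 2.0833
Sum = 32.469

32.469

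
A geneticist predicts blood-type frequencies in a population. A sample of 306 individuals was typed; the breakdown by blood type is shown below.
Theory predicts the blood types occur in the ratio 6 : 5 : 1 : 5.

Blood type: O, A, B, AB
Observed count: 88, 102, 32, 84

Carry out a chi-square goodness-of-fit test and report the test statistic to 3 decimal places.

Ratio total = 17. Expected counts: 306×6/17 = 108, 306×5/17 = 90, 306×1/17 = 18, 306×5/17 = 90.
cat         O        E   (O−E)²/E
O          88      108     3.7037
A         102       90     1.6000
B          32       18    10.8889
AB         84       90     0.4000
Sum = 16.593

16.593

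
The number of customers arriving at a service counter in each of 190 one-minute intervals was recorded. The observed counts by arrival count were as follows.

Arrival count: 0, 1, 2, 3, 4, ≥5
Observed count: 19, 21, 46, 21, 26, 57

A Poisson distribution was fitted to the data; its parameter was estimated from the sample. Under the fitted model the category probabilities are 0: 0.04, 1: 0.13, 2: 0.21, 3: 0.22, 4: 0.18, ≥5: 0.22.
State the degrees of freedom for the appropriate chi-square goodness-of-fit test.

There are k = 6 categories and 1 parameter estimated from the data, so df = 6 − 1 − 1 = 4.

4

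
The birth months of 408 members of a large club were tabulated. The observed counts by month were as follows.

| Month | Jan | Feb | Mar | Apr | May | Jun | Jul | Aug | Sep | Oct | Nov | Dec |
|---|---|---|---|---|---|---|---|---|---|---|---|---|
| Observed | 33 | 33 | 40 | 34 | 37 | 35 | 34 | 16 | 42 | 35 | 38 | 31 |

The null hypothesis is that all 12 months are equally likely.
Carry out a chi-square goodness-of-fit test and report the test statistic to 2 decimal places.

13.59

Under H₀ each category has probability 1/12, so each expected count is 408/12 = 34.
Jan: (33 − 34)²/34 = 1/34 = 0.029
Feb: (33 − 34)²/34 = 1/34 = 0.029
Mar: (40 − 34)²/34 = 36/34 = 1.059
Apr: (34 − 34)²/34 = 0/34 = 0.000
May: (37 − 34)²/34 = 9/34 = 0.265
Jun: (35 − 34)²/34 = 1/34 = 0.029
Jul: (34 − 34)²/34 = 0/34 = 0.000
Aug: (16 − 34)²/34 = 324/34 = 9.529
Sep: (42 − 34)²/34 = 64/34 = 1.882
Oct: (35 − 34)²/34 = 1/34 = 0.029
Nov: (38 − 34)²/34 = 16/34 = 0.471
Dec: (31 − 34)²/34 = 9/34 = 0.265
Sum = 13.59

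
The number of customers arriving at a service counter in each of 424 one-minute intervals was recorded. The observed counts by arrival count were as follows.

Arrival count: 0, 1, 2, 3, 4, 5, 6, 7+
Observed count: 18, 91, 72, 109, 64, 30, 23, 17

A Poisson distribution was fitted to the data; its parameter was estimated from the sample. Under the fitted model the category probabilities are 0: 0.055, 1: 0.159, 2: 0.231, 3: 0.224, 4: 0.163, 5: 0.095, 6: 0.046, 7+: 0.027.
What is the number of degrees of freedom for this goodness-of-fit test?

There are k = 8 categories and 1 parameter estimated from the data, so df = 8 − 1 − 1 = 6.

6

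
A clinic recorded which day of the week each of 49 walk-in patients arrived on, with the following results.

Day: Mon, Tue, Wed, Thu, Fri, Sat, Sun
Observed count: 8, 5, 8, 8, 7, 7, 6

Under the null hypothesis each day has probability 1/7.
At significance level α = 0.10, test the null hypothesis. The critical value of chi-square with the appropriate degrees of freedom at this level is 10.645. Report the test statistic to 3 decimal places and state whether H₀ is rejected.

1.143; do not reject

Expected count for each of the 7 categories: 49/7 = 7.
Mon: (8 − 7)²/7 = 1/7 = 0.1429
Tue: (5 − 7)²/7 = 4/7 = 0.5714
Wed: (8 − 7)²/7 = 1/7 = 0.1429
Thu: (8 − 7)²/7 = 1/7 = 0.1429
Fri: (7 − 7)²/7 = 0/7 = 0.0000
Sat: (7 − 7)²/7 = 0/7 = 0.0000
Sun: (6 − 7)²/7 = 1/7 = 0.1429
Sum = 1.143
df = 6. Since 1.143 < 10.645, we do not reject H₀.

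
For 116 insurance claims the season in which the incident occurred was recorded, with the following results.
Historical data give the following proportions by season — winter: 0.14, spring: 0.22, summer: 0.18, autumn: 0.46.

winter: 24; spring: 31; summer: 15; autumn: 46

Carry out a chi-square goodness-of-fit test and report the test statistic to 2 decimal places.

7.56

Expected counts E_i = n·p_i: 116×0.14 = 16.24, 116×0.22 = 25.52, 116×0.18 = 20.88, 116×0.46 = 53.36.
cat         O        E   (O−E)²/E
winter     24    16.24      3.708
spring     31    25.52      1.177
summer     15    20.88      1.656
autumn     46    53.36      1.015
Sum = 7.56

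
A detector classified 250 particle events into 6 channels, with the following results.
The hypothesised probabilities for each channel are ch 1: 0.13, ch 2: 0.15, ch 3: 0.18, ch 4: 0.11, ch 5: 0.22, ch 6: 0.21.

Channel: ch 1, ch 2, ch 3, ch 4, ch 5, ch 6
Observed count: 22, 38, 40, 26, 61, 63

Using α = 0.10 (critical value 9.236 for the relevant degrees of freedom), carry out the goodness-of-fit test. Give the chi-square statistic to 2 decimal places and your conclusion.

6.79; do not reject

Expected counts E_i = n·p_i: 250×0.13 = 32.5, 250×0.15 = 37.5, 250×0.18 = 45, 250×0.11 = 27.5, 250×0.22 = 55, 250×0.21 = 52.5.
ch 1: (22 − 32.5)²/32.5 = 110.25/32.5 = 3.392
ch 2: (38 − 37.5)²/37.5 = 0.25/37.5 = 0.007
ch 3: (40 − 45)²/45 = 25/45 = 0.556
ch 4: (26 − 27.5)²/27.5 = 2.25/27.5 = 0.082
ch 5: (61 − 55)²/55 = 36/55 = 0.655
ch 6: (63 − 52.5)²/52.5 = 110.25/52.5 = 2.100
Sum = 6.79
df = 5. Since 6.79 < 9.236, we do not reject H₀.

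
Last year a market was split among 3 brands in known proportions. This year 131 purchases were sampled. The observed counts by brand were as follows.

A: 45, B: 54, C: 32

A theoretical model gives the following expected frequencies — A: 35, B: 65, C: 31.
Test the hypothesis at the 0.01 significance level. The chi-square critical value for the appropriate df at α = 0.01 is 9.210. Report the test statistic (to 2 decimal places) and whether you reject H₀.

4.75; do not reject

χ² = (45−35)²/35 + (54−65)²/65 + (32−31)²/31
   = 2.857 + 1.862 + 0.032
Sum = 4.75
df = 2. Since 4.75 < 9.210, we do not reject H₀.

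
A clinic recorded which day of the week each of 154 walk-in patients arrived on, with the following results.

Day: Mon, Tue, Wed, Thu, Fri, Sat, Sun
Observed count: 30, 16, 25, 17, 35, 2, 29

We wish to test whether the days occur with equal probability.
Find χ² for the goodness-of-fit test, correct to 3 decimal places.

Expected count for each of the 7 categories: 154/7 = 22.
Mon: (30 − 22)²/22 = 64/22 = 2.9091
Tue: (16 − 22)²/22 = 36/22 = 1.6364
Wed: (25 − 22)²/22 = 9/22 = 0.4091
Thu: (17 − 22)²/22 = 25/22 = 1.1364
Fri: (35 − 22)²/22 = 169/22 = 7.6818
Sat: (2 − 22)²/22 = 400/22 = 18.1818
Sun: (29 − 22)²/22 = 49/22 = 2.2273
Sum = 34.182

34.182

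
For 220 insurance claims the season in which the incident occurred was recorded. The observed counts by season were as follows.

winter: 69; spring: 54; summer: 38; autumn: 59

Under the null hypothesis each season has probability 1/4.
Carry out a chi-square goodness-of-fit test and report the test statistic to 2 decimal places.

9.13

Under H₀ each category has probability 1/4, so each expected count is 220/4 = 55.
winter: (69 − 55)²/55 = 196/55 = 3.564
spring: (54 − 55)²/55 = 1/55 = 0.018
summer: (38 − 55)²/55 = 289/55 = 5.255
autumn: (59 − 55)²/55 = 16/55 = 0.291
Sum = 9.13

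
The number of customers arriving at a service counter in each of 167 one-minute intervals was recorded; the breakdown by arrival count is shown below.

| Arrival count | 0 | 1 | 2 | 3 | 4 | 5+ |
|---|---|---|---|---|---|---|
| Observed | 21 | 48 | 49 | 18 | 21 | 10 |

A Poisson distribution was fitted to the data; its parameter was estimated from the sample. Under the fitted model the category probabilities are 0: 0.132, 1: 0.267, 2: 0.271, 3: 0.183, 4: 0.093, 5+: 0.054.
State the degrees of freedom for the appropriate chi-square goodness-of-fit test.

4

There are k = 6 categories and 1 parameter estimated from the data, so df = 6 − 1 − 1 = 4.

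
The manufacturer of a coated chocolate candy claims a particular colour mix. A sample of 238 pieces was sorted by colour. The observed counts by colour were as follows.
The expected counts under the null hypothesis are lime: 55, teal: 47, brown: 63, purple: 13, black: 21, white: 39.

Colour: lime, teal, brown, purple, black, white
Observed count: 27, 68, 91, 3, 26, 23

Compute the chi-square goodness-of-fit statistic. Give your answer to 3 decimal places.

51.529

cat         O        E   (O−E)²/E
lime       27       55    14.2545
teal       68       47     9.3830
brown      91       63    12.4444
purple      3       13     7.6923
black      26       21     1.1905
white      23       39     6.5641
Sum = 51.529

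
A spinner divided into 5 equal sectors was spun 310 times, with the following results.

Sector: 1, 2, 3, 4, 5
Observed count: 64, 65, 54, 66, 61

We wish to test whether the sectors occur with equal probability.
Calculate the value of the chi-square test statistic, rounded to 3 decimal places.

Under H₀ each category has probability 1/5, so each expected count is 310/5 = 62.
1: (64 − 62)²/62 = 4/62 = 0.0645
2: (65 − 62)²/62 = 9/62 = 0.1452
3: (54 − 62)²/62 = 64/62 = 1.0323
4: (66 − 62)²/62 = 16/62 = 0.2581
5: (61 − 62)²/62 = 1/62 = 0.0161
Sum = 1.516

1.516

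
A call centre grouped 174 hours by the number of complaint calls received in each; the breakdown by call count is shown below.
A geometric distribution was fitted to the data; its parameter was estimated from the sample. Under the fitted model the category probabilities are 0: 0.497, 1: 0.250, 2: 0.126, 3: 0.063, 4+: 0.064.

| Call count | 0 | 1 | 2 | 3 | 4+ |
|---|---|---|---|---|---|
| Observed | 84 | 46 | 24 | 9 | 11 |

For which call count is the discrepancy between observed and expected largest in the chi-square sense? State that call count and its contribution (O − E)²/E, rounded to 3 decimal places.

3, 0.351

Expected counts E_i = n·p_i: 174×0.497 = 86.478, 174×0.250 = 43.5, 174×0.126 = 21.924, 174×0.063 = 10.962, 174×0.064 = 11.136.
cat         O        E   (O−E)²/E
0          84   86.478     0.0710
1          46     43.5     0.1437
2          24   21.924     0.1966
3           9   10.962     0.3512
4+         11   11.136     0.0017
The largest term is for 3: 0.351.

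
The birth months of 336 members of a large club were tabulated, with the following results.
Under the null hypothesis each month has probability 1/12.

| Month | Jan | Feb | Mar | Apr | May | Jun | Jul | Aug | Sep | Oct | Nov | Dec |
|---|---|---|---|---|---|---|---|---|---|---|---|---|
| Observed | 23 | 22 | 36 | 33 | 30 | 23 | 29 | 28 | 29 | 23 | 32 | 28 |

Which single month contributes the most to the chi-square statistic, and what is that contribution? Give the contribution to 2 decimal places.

Under H₀ each category has probability 1/12, so each expected count is 336/12 = 28.
cat         O        E   (O−E)²/E
Jan        23       28      0.893
Feb        22       28      1.286
Mar        36       28      2.286
Apr        33       28      0.893
May        30       28      0.143
Jun        23       28      0.893
Jul        29       28      0.036
Aug        28       28      0.000
Sep        29       28      0.036
Oct        23       28      0.893
Nov        32       28      0.571
Dec        28       28      0.000
The largest term is for Mar: 2.29.

Mar, 2.29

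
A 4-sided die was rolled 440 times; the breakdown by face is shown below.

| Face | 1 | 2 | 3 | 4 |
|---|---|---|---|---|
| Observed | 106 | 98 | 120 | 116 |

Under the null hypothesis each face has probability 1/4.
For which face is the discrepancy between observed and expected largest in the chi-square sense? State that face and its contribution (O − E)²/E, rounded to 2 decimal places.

Under H₀ each category has probability 1/4, so each expected count is 440/4 = 110.
χ² = (106−110)²/110 + (98−110)²/110 + (120−110)²/110 + (116−110)²/110
   = 0.145 + 1.309 + 0.909 + 0.327
The largest term is for 2: 1.31.

2, 1.31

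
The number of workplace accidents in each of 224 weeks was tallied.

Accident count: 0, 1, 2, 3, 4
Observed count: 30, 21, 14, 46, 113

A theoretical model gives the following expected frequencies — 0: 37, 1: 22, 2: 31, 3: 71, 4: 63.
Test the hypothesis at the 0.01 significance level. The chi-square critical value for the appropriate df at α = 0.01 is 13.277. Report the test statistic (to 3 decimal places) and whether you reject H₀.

χ² = (30−37)²/37 + (21−22)²/22 + (14−31)²/31 + (46−71)²/71 + (113−63)²/63
   = 1.3243 + 0.0455 + 9.3226 + 8.8028 + 39.6825
Sum = 59.178
df = 4. Since 59.178 > 13.277, we reject H₀.

59.178; reject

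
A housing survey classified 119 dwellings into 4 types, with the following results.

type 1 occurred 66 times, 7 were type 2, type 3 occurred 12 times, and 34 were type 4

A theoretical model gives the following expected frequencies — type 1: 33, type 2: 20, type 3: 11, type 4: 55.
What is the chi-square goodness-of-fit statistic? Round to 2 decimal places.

cat         O        E   (O−E)²/E
type 1     66       33     33.000
type 2      7       20      8.450
type 3     12       11      0.091
type 4     34       55      8.018
Sum = 49.56

49.56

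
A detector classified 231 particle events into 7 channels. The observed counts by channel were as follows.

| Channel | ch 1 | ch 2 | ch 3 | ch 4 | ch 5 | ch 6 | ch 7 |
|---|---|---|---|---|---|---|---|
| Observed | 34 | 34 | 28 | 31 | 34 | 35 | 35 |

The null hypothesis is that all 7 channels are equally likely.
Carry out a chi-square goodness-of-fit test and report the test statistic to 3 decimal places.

Expected count for each of the 7 categories: 231/7 = 33.
ch 1: (34 − 33)²/33 = 1/33 = 0.0303
ch 2: (34 − 33)²/33 = 1/33 = 0.0303
ch 3: (28 − 33)²/33 = 25/33 = 0.7576
ch 4: (31 − 33)²/33 = 4/33 = 0.1212
ch 5: (34 − 33)²/33 = 1/33 = 0.0303
ch 6: (35 − 33)²/33 = 4/33 = 0.1212
ch 7: (35 − 33)²/33 = 4/33 = 0.1212
Sum = 1.212

1.212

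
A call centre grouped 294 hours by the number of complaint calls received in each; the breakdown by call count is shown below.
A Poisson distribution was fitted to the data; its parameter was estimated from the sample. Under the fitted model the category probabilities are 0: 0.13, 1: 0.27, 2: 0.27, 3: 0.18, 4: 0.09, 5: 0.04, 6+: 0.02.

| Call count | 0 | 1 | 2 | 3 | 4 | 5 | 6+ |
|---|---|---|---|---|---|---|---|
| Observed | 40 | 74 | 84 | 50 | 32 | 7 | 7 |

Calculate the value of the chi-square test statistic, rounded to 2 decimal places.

4.18

Expected counts E_i = n·p_i: 294×0.13 = 38.22, 294×0.27 = 79.38, 294×0.27 = 79.38, 294×0.18 = 52.92, 294×0.09 = 26.46, 294×0.04 = 11.76, 294×0.02 = 5.88.
χ² = (40−38.22)²/38.22 + (74−79.38)²/79.38 + (84−79.38)²/79.38 + (50−52.92)²/52.92 + (32−26.46)²/26.46 + (7−11.76)²/11.76 + (7−5.88)²/5.88
   = 0.083 + 0.365 + 0.269 + 0.161 + 1.160 + 1.927 + 0.213
Sum = 4.18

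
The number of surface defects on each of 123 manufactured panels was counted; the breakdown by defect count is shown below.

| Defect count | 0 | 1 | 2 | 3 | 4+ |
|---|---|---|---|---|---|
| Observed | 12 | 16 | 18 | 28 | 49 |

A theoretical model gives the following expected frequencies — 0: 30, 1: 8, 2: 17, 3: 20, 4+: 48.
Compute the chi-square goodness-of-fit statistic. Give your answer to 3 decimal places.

χ² = (12−30)²/30 + (16−8)²/8 + (18−17)²/17 + (28−20)²/20 + (49−48)²/48
   = 10.8000 + 8.0000 + 0.0588 + 3.2000 + 0.0208
Sum = 22.080

22.080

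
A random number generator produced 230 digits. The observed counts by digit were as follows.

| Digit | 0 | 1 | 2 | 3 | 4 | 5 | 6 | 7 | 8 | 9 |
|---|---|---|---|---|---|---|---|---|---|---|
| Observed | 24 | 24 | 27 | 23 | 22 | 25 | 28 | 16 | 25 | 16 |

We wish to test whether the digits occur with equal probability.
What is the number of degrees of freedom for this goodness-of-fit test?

There are k = 10 categories and no parameters were estimated from the data, so df = 10 − 1 = 9.

9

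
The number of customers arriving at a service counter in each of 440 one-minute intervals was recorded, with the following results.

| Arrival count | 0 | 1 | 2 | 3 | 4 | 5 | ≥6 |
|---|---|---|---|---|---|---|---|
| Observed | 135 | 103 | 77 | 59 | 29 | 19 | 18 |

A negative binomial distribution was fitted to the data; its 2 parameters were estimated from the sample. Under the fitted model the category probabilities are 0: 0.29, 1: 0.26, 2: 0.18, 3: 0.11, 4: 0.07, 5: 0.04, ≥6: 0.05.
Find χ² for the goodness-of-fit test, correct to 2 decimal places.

4.89

Expected counts E_i = n·p_i: 440×0.29 = 127.6, 440×0.26 = 114.4, 440×0.18 = 79.2, 440×0.11 = 48.4, 440×0.07 = 30.8, 440×0.04 = 17.6, 440×0.05 = 22.
0: (135 − 127.6)²/127.6 = 54.76/127.6 = 0.429
1: (103 − 114.4)²/114.4 = 129.96/114.4 = 1.136
2: (77 − 79.2)²/79.2 = 4.84/79.2 = 0.061
3: (59 − 48.4)²/48.4 = 112.36/48.4 = 2.321
4: (29 − 30.8)²/30.8 = 3.24/30.8 = 0.105
5: (19 − 17.6)²/17.6 = 1.96/17.6 = 0.111
≥6: (18 − 22)²/22 = 16/22 = 0.727
Sum = 4.89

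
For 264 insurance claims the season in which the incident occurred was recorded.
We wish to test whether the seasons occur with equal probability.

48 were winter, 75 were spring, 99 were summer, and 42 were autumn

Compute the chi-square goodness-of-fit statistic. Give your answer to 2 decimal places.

Under H₀ each category has probability 1/4, so each expected count is 264/4 = 66.
χ² = (48−66)²/66 + (75−66)²/66 + (99−66)²/66 + (42−66)²/66
   = 4.909 + 1.227 + 16.500 + 8.727
Sum = 31.36

31.36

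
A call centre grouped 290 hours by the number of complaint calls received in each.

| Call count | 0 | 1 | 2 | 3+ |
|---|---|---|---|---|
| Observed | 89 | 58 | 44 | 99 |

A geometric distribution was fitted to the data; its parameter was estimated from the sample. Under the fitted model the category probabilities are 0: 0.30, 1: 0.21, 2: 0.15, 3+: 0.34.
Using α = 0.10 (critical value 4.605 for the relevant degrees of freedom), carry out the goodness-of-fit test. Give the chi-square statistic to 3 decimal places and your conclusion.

Expected counts E_i = n·p_i: 290×0.30 = 87, 290×0.21 = 60.9, 290×0.15 = 43.5, 290×0.34 = 98.6.
0: (89 − 87)²/87 = 4/87 = 0.0460
1: (58 − 60.9)²/60.9 = 8.41/60.9 = 0.1381
2: (44 − 43.5)²/43.5 = 0.25/43.5 = 0.0057
3+: (99 − 98.6)²/98.6 = 0.16/98.6 = 0.0016
Sum = 0.191
df = 2. Since 0.191 < 4.605, we do not reject H₀.

0.191; do not reject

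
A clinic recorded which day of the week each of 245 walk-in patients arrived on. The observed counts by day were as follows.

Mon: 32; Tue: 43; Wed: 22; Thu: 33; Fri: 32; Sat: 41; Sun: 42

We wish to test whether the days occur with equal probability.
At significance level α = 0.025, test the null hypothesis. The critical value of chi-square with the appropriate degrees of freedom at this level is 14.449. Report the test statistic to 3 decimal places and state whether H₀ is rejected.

Under H₀ each category has probability 1/7, so each expected count is 245/7 = 35.
Mon: (32 − 35)²/35 = 9/35 = 0.2571
Tue: (43 − 35)²/35 = 64/35 = 1.8286
Wed: (22 − 35)²/35 = 169/35 = 4.8286
Thu: (33 − 35)²/35 = 4/35 = 0.1143
Fri: (32 − 35)²/35 = 9/35 = 0.2571
Sat: (41 − 35)²/35 = 36/35 = 1.0286
Sun: (42 − 35)²/35 = 49/35 = 1.4000
Sum = 9.714
df = 6. Since 9.714 < 14.449, we do not reject H₀.

9.714; do not reject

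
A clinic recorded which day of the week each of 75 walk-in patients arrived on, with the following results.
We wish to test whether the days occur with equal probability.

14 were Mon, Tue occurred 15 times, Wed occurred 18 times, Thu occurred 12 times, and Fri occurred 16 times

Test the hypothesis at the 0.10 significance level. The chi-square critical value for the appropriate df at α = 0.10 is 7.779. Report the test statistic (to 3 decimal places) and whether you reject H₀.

Expected count for each of the 5 categories: 75/5 = 15.
Mon: (14 − 15)²/15 = 1/15 = 0.0667
Tue: (15 − 15)²/15 = 0/15 = 0.0000
Wed: (18 − 15)²/15 = 9/15 = 0.6000
Thu: (12 − 15)²/15 = 9/15 = 0.6000
Fri: (16 − 15)²/15 = 1/15 = 0.0667
Sum = 1.333
df = 4. Since 1.333 < 7.779, we do not reject H₀.

1.333; do not reject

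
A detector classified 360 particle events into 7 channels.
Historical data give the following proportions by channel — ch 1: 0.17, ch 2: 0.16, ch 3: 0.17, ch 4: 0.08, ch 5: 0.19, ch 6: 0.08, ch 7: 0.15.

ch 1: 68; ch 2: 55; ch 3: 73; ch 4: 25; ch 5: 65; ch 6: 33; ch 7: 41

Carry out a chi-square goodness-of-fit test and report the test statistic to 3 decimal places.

7.561

Expected counts E_i = n·p_i: 360×0.17 = 61.2, 360×0.16 = 57.6, 360×0.17 = 61.2, 360×0.08 = 28.8, 360×0.19 = 68.4, 360×0.08 = 28.8, 360×0.15 = 54.
cat         O        E   (O−E)²/E
ch 1       68     61.2     0.7556
ch 2       55     57.6     0.1174
ch 3       73     61.2     2.2752
ch 4       25     28.8     0.5014
ch 5       65     68.4     0.1690
ch 6       33     28.8     0.6125
ch 7       41       54     3.1296
Sum = 7.561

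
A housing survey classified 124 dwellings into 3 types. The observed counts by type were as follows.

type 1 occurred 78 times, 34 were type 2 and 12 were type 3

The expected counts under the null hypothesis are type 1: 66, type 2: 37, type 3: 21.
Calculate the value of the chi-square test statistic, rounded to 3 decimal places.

χ² = (78−66)²/66 + (34−37)²/37 + (12−21)²/21
   = 2.1818 + 0.2432 + 3.8571
Sum = 6.282

6.282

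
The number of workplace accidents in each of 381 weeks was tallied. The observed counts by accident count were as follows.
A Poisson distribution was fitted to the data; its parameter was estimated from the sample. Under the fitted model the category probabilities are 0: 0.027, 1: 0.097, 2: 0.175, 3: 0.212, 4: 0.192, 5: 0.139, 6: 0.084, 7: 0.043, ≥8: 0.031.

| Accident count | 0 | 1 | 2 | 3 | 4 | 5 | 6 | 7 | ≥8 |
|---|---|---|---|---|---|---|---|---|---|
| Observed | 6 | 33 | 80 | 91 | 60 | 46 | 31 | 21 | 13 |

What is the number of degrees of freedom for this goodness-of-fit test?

There are k = 9 categories and 1 parameter estimated from the data, so df = 9 − 1 − 1 = 7.

7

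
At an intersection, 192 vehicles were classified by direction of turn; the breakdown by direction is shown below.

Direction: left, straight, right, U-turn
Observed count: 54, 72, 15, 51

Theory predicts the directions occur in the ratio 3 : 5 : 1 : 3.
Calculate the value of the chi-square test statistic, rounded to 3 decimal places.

Ratio total = 12. Expected counts: 192×3/12 = 48, 192×5/12 = 80, 192×1/12 = 16, 192×3/12 = 48.
χ² = (54−48)²/48 + (72−80)²/80 + (15−16)²/16 + (51−48)²/48
   = 0.7500 + 0.8000 + 0.0625 + 0.1875
Sum = 1.800

1.800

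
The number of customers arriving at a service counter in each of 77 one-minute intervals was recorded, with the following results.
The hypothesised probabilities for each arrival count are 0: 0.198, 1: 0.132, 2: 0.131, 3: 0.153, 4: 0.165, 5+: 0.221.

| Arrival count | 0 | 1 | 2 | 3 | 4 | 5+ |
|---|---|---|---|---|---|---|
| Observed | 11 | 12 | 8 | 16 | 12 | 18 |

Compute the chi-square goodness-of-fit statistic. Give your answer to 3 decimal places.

3.553

Expected counts E_i = n·p_i: 77×0.198 = 15.246, 77×0.132 = 10.164, 77×0.131 = 10.087, 77×0.153 = 11.781, 77×0.165 = 12.705, 77×0.221 = 17.017.
χ² = (11−15.246)²/15.246 + (12−10.164)²/10.164 + (8−10.087)²/10.087 + (16−11.781)²/11.781 + (12−12.705)²/12.705 + (18−17.017)²/17.017
   = 1.1825 + 0.3317 + 0.4318 + 1.5109 + 0.0391 + 0.0568
Sum = 3.553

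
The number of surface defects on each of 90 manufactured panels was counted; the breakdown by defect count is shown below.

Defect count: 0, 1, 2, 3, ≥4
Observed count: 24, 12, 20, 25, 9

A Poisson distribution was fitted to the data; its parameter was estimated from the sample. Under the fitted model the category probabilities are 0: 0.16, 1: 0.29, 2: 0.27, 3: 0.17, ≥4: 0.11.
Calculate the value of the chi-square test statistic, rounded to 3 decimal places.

Expected counts E_i = n·p_i: 90×0.16 = 14.4, 90×0.29 = 26.1, 90×0.27 = 24.3, 90×0.17 = 15.3, 90×0.11 = 9.9.
χ² = (24−14.4)²/14.4 + (12−26.1)²/26.1 + (20−24.3)²/24.3 + (25−15.3)²/15.3 + (9−9.9)²/9.9
   = 6.4000 + 7.6172 + 0.7609 + 6.1497 + 0.0818
Sum = 21.010

21.010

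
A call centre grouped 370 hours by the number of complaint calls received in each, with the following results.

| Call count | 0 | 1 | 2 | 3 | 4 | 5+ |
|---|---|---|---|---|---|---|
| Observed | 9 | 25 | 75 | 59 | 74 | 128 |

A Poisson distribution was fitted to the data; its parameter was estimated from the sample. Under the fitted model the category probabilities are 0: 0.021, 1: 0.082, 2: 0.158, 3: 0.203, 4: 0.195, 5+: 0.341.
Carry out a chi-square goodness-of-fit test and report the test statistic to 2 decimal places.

Expected counts E_i = n·p_i: 370×0.021 = 7.77, 370×0.082 = 30.34, 370×0.158 = 58.46, 370×0.203 = 75.11, 370×0.195 = 72.15, 370×0.341 = 126.17.
cat         O        E   (O−E)²/E
0           9     7.77      0.195
1          25    30.34      0.940
2          75    58.46      4.680
3          59    75.11      3.455
4          74    72.15      0.047
5+        128   126.17      0.027
Sum = 9.34

9.34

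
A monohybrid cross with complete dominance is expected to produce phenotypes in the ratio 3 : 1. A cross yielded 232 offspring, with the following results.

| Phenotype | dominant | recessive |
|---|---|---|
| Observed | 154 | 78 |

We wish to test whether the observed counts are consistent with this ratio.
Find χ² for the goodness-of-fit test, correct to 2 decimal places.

Ratio total = 4. Expected counts: 232×3/4 = 174, 232×1/4 = 58.
χ² = (154−174)²/174 + (78−58)²/58
   = 2.299 + 6.897
Sum = 9.20

9.20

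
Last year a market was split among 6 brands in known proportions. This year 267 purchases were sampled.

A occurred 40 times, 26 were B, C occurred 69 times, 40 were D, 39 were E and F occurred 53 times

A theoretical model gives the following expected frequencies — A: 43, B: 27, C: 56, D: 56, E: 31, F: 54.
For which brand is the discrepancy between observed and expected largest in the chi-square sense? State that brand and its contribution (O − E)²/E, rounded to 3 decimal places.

D, 4.571

cat         O        E   (O−E)²/E
A          40       43     0.2093
B          26       27     0.0370
C          69       56     3.0179
D          40       56     4.5714
E          39       31     2.0645
F          53       54     0.0185
The largest term is for D: 4.571.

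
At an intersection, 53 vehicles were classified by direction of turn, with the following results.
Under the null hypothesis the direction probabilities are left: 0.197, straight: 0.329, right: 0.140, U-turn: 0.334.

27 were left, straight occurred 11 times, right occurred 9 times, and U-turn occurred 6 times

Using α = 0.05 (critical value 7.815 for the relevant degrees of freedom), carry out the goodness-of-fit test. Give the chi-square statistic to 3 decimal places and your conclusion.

Expected counts E_i = n·p_i: 53×0.197 = 10.441, 53×0.329 = 17.437, 53×0.140 = 7.42, 53×0.334 = 17.702.
left: (27 − 10.441)²/10.441 = 274.200481/10.441 = 26.2619
straight: (11 − 17.437)²/17.437 = 41.434969/17.437 = 2.3763
right: (9 − 7.42)²/7.42 = 2.4964/7.42 = 0.3364
U-turn: (6 − 17.702)²/17.702 = 136.936804/17.702 = 7.7357
Sum = 36.710
df = 3. Since 36.710 > 7.815, we reject H₀.

36.710; reject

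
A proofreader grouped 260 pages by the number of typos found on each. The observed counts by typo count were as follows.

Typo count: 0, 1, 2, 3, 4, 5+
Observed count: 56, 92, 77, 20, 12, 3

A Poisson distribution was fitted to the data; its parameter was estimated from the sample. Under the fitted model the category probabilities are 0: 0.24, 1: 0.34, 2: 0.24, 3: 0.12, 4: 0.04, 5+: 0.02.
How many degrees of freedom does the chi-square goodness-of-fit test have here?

There are k = 6 categories and 1 parameter estimated from the data, so df = 6 − 1 − 1 = 4.

4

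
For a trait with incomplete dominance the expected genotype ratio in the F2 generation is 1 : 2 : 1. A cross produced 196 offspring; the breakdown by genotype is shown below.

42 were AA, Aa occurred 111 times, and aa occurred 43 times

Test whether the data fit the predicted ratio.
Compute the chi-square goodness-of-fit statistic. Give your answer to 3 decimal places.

3.459

Ratio total = 4. Expected counts: 196×1/4 = 49, 196×2/4 = 98, 196×1/4 = 49.
cat         O        E   (O−E)²/E
AA         42       49     1.0000
Aa        111       98     1.7245
aa         43       49     0.7347
Sum = 3.459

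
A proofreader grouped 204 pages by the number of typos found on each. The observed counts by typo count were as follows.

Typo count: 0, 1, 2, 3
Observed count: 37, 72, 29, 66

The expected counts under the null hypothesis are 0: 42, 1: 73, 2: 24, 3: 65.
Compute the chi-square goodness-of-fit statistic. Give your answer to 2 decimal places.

1.67

0: (37 − 42)²/42 = 25/42 = 0.595
1: (72 − 73)²/73 = 1/73 = 0.014
2: (29 − 24)²/24 = 25/24 = 1.042
3: (66 − 65)²/65 = 1/65 = 0.015
Sum = 1.67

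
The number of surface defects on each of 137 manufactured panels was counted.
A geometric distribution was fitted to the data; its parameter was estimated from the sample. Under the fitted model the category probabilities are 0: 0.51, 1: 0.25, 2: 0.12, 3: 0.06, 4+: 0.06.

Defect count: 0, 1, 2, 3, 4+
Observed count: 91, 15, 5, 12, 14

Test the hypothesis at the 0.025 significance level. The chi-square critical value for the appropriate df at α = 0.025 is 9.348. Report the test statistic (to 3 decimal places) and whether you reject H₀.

30.973; reject

Expected counts E_i = n·p_i: 137×0.51 = 69.87, 137×0.25 = 34.25, 137×0.12 = 16.44, 137×0.06 = 8.22, 137×0.06 = 8.22.
χ² = (91−69.87)²/69.87 + (15−34.25)²/34.25 + (5−16.44)²/16.44 + (12−8.22)²/8.22 + (14−8.22)²/8.22
   = 6.3901 + 10.8193 + 7.9607 + 1.7382 + 4.0643
Sum = 30.973
df = 3. Since 30.973 > 9.348, we reject H₀.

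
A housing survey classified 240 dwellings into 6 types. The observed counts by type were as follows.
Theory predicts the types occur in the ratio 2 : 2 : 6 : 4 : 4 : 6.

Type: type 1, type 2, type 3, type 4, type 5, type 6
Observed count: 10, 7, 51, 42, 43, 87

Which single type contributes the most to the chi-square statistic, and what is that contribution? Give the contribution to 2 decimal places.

Ratio total = 24. Expected counts: 240×2/24 = 20, 240×2/24 = 20, 240×6/24 = 60, 240×4/24 = 40, 240×4/24 = 40, 240×6/24 = 60.
cat         O        E   (O−E)²/E
type 1     10       20      5.000
type 2      7       20      8.450
type 3     51       60      1.350
type 4     42       40      0.100
type 5     43       40      0.225
type 6     87       60     12.150
The largest term is for type 6: 12.15.

type 6, 12.15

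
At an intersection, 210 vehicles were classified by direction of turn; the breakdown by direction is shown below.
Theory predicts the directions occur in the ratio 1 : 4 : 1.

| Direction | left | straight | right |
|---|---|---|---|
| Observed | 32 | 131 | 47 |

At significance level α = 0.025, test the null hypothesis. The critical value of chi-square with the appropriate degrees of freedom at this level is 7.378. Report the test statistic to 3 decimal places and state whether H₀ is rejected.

4.950; do not reject

Ratio total = 6. Expected counts: 210×1/6 = 35, 210×4/6 = 140, 210×1/6 = 35.
left: (32 − 35)²/35 = 9/35 = 0.2571
straight: (131 − 140)²/140 = 81/140 = 0.5786
right: (47 − 35)²/35 = 144/35 = 4.1143
Sum = 4.950
df = 2. Since 4.950 < 7.378, we do not reject H₀.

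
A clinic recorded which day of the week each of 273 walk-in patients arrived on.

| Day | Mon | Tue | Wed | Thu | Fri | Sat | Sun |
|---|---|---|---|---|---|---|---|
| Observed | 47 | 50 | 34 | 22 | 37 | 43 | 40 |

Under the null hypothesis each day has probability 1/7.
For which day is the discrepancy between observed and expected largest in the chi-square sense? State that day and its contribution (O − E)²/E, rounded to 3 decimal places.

Thu, 7.410

Under H₀ each category has probability 1/7, so each expected count is 273/7 = 39.
χ² = (47−39)²/39 + (50−39)²/39 + (34−39)²/39 + (22−39)²/39 + (37−39)²/39 + (43−39)²/39 + (40−39)²/39
   = 1.6410 + 3.1026 + 0.6410 + 7.4103 + 0.1026 + 0.4103 + 0.0256
The largest term is for Thu: 7.410.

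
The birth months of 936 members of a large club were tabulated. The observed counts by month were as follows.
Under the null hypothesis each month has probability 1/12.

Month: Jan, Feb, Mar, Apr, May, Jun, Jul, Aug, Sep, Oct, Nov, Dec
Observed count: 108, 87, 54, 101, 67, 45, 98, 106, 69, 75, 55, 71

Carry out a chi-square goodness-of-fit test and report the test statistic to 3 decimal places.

66.000

Under H₀ each category has probability 1/12, so each expected count is 936/12 = 78.
Jan: (108 − 78)²/78 = 900/78 = 11.5385
Feb: (87 − 78)²/78 = 81/78 = 1.0385
Mar: (54 − 78)²/78 = 576/78 = 7.3846
Apr: (101 − 78)²/78 = 529/78 = 6.7821
May: (67 − 78)²/78 = 121/78 = 1.5513
Jun: (45 − 78)²/78 = 1089/78 = 13.9615
Jul: (98 − 78)²/78 = 400/78 = 5.1282
Aug: (106 − 78)²/78 = 784/78 = 10.0513
Sep: (69 − 78)²/78 = 81/78 = 1.0385
Oct: (75 − 78)²/78 = 9/78 = 0.1154
Nov: (55 − 78)²/78 = 529/78 = 6.7821
Dec: (71 − 78)²/78 = 49/78 = 0.6282
Sum = 66.000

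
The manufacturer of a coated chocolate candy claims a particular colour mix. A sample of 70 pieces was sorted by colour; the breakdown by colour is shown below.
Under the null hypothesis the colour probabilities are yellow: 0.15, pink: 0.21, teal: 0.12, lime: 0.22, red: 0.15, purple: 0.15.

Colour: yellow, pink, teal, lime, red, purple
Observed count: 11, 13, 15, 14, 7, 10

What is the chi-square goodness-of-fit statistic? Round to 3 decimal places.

6.724

Expected counts E_i = n·p_i: 70×0.15 = 10.5, 70×0.21 = 14.7, 70×0.12 = 8.4, 70×0.22 = 15.4, 70×0.15 = 10.5, 70×0.15 = 10.5.
χ² = (11−10.5)²/10.5 + (13−14.7)²/14.7 + (15−8.4)²/8.4 + (14−15.4)²/15.4 + (7−10.5)²/10.5 + (10−10.5)²/10.5
   = 0.0238 + 0.1966 + 5.1857 + 0.1273 + 1.1667 + 0.0238
Sum = 6.724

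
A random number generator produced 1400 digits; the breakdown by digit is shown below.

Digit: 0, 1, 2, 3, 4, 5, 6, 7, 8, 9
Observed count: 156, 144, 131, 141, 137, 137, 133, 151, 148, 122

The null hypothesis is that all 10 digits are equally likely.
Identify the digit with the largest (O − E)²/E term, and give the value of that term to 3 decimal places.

Expected count for each of the 10 categories: 1400/10 = 140.
cat         O        E   (O−E)²/E
0         156      140     1.8286
1         144      140     0.1143
2         131      140     0.5786
3         141      140     0.0071
4         137      140     0.0643
5         137      140     0.0643
6         133      140     0.3500
7         151      140     0.8643
8         148      140     0.4571
9         122      140     2.3143
The largest term is for 9: 2.314.

9, 2.314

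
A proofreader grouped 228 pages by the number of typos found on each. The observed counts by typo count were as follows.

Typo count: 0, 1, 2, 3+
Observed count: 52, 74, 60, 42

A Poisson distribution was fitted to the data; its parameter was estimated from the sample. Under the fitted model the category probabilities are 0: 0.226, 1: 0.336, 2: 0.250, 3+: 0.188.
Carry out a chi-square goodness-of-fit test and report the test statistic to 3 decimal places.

Expected counts E_i = n·p_i: 228×0.226 = 51.528, 228×0.336 = 76.608, 228×0.250 = 57, 228×0.188 = 42.864.
χ² = (52−51.528)²/51.528 + (74−76.608)²/76.608 + (60−57)²/57 + (42−42.864)²/42.864
   = 0.0043 + 0.0888 + 0.1579 + 0.0174
Sum = 0.268

0.268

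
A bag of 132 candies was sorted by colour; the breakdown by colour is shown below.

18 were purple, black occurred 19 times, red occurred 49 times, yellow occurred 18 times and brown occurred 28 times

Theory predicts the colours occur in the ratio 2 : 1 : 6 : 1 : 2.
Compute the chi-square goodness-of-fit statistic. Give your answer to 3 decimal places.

17.015

Ratio total = 12. Expected counts: 132×2/12 = 22, 132×1/12 = 11, 132×6/12 = 66, 132×1/12 = 11, 132×2/12 = 22.
cat         O        E   (O−E)²/E
purple     18       22     0.7273
black      19       11     5.8182
red        49       66     4.3788
yellow     18       11     4.4545
brown      28       22     1.6364
Sum = 17.015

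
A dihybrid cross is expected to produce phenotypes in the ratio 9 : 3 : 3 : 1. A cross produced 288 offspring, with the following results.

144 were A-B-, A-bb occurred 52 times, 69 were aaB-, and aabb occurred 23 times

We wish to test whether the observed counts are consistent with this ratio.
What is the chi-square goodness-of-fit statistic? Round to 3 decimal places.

7.630

Ratio total = 16. Expected counts: 288×9/16 = 162, 288×3/16 = 54, 288×3/16 = 54, 288×1/16 = 18.
A-B-: (144 − 162)²/162 = 324/162 = 2.0000
A-bb: (52 − 54)²/54 = 4/54 = 0.0741
aaB-: (69 − 54)²/54 = 225/54 = 4.1667
aabb: (23 − 18)²/18 = 25/18 = 1.3889
Sum = 7.630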